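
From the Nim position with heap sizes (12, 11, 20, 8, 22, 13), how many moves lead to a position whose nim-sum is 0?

0

Compute the nim-sum pairwise:
12 ⊕ 11 = 7
7 ⊕ 20 = 19
19 ⊕ 8 = 27
27 ⊕ 22 = 13
13 ⊕ 13 = 0
The nim-sum is already 0, so every move leaves a nonzero nim-sum — there are no winning moves.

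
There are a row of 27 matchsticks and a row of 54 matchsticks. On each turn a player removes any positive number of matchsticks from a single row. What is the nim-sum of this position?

Compute the nim-sum pairwise:
27 XOR 54 = 45

45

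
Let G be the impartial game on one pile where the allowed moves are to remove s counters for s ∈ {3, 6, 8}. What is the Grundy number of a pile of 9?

Grundy values for subtraction set {3, 6, 8}:
k:     0  1  2  3  4  5  6  7  8  9
g(k):  0  0  0  1  1  1  2  2  2  3
So g(9) = 3.

3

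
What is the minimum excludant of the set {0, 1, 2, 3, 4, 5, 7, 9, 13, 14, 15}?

6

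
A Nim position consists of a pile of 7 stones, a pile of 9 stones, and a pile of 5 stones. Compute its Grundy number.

Compute the nim-sum pairwise:
7 XOR 9 = 14
14 XOR 5 = 11

11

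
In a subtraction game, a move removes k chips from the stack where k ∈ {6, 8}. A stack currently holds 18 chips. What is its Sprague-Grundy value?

0

Grundy values for subtraction set {6, 8}:
k:     0  1  2  3  4  5  6  7  8  9 10 11 12 13 14 15 16 17 18
g(k):  0  0  0  0  0  0  1  1  1  1  1  1  2  2  0  0  0  0  0
So g(18) = 0.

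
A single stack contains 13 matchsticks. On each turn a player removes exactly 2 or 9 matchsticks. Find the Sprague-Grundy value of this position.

1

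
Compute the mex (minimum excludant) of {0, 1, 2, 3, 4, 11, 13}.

5

The values 0, 1, 2, 3, 4 are all present; 5 is the first non-negative integer missing from the set.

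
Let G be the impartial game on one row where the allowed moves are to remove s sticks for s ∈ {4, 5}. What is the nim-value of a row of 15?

1

Grundy values for subtraction set {4, 5}:
k:     0  1  2  3  4  5  6  7  8  9 10 11 12 13 14 15
g(k):  0  0  0  0  1  1  1  1  2  0  0  0  0  1  1  1
So g(15) = 1.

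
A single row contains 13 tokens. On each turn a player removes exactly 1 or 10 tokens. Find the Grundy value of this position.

Compute g(0), g(1), … for moves {1, 10}:
k:     0  1  2  3  4  5  6  7  8  9 10 11 12 13
g(k):  0  1  0  1  0  1  0  1  0  1  2  0  1  0
So g(13) = 0.

0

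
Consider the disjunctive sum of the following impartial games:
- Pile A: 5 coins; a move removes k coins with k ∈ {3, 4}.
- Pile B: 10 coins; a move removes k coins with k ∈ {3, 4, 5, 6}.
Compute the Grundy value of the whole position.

Build the Grundy sequence for pile A with g(k) = mex{g(k−s) : s ∈ {3, 4}, s ≤ k}:
g(0) = mex{} = 0
g(1) = mex{} = 0
g(2) = mex{} = 0
g(3) = mex{0} = 1
g(4) = mex{0} = 1
g(5) = mex{0} = 1
So g(5) = 1.
Grundy values for pile B (subtraction set {3, 4, 5, 6}):
g(0) = mex{} = 0
g(1) = mex{} = 0
g(2) = mex{} = 0
g(3) = mex{0} = 1
g(4) = mex{0} = 1
g(5) = mex{0} = 1
g(6) = mex{0,1} = 2
g(7) = mex{0,1} = 2
g(8) = mex{0,1} = 2
g(9) = mex{1,2} = 0
g(10) = mex{1,2} = 0
So g(10) = 0.
The value of a disjunctive sum is the nim-sum of the parts.
Combined value = 1 ⊕ 0 = 1.

1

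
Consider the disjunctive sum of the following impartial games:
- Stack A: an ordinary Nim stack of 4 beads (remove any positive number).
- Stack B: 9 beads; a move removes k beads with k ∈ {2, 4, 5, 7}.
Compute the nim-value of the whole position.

Stack A is a plain Nim stack of size 4, so its Grundy value is 4.
For stack B, compute g(0), g(1), … with moves {2, 4, 5, 7}:
k:     0  1  2  3  4  5  6  7  8  9
g(k):  0  0  1  1  2  2  3  3  4  0
So g(9) = 0.
The value of a disjunctive sum is the nim-sum of the parts.
Combined value = 4 XOR 0 = 4.

4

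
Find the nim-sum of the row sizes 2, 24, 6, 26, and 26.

28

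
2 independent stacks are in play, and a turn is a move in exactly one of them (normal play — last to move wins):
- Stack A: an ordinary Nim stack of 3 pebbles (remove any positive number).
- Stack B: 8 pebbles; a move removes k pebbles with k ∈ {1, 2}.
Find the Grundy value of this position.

Stack A is a plain Nim stack of size 3, so its Grundy value is 3.
For stack B, compute g(0), g(1), … with moves {1, 2}:
g(0) = mex{} = 0
g(1) = mex{0} = 1
g(2) = mex{0,1} = 2
g(3) = mex{1,2} = 0
g(4) = mex{0,2} = 1
g(5) = mex{0,1} = 2
g(6) = mex{1,2} = 0
g(7) = mex{0,2} = 1
g(8) = mex{0,1} = 2
So g(8) = 2.
The value of a disjunctive sum is the nim-sum of the parts.
Combined value = 3 ⊕ 2 = 1.

1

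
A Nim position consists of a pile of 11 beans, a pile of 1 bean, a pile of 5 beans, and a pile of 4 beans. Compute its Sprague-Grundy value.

Nim-sum: 11 ⊕ 1 ⊕ 5 ⊕ 4 = 11.

11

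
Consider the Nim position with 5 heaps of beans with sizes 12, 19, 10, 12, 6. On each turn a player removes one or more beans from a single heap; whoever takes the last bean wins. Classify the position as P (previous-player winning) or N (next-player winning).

N-position

Bitwise XOR of the heap sizes:
  01100  (12)
  10011  (19)
  01010  (10)
  01100  (12)
  00110  (6)
  -----
  11111  (31)
The nim-sum is 31 ≠ 0, so this is an N-position: the player to move can win.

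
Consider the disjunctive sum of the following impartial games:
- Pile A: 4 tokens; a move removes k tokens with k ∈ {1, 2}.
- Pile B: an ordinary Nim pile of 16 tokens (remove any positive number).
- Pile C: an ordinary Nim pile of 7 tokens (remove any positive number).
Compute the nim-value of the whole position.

22

For pile A, compute g(0), g(1), … with moves {1, 2}:
k:     0  1  2  3  4
g(k):  0  1  2  0  1
So g(4) = 1.
Pile B is a plain Nim pile of size 16, so its Grundy value is 16.
Pile C is a plain Nim pile of size 7, so its Grundy value is 7.
By the Sprague-Grundy theorem, the Grundy value of a sum of independent games is the XOR of the component values.
Combined value = 1 ⊕ 16 ⊕ 7 = 22.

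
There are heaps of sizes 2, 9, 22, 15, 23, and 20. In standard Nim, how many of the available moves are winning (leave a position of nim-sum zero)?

3

Nim-sum: 2 ^ 9 ^ 22 ^ 15 ^ 23 ^ 20 = 17.
The overall nim-sum is X = 17. A heap of size p has a winning move iff p XOR X < p (reduce it to p XOR X).
  2: 2 XOR 17 = 19 ≥ 2 — no move.
  9: 9 XOR 17 = 24 ≥ 9 — no move.
  22: 22 XOR 17 = 7 < 22 — winning move (to 7).
  15: 15 XOR 17 = 30 ≥ 15 — no move.
  23: 23 XOR 17 = 6 < 23 — winning move (to 6).
  20: 20 XOR 17 = 5 < 20 — winning move (to 5).
That gives 3 winning moves.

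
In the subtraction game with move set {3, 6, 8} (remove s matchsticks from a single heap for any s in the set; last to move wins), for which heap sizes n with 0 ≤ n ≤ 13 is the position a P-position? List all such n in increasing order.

0, 1, 2, 11, 12, 13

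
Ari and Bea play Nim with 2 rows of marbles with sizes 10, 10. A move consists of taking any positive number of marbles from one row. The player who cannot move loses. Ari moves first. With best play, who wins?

Nim-sum: 10 ^ 10 = 0.
The nim-sum is 0, so this is a P-position: the player to move is in a losing position under optimal play; Ari is about to move from it and so loses — Bea wins.

Bea wins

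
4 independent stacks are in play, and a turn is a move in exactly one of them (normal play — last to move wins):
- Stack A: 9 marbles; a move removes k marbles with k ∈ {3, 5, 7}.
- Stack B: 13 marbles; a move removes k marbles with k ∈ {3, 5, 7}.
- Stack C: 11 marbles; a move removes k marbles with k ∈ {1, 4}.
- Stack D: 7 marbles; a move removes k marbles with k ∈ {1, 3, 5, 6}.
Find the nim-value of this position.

0

Grundy values for stack A (subtraction set {3, 5, 7}):
g(0) = mex{} = 0
g(1) = mex{} = 0
g(2) = mex{} = 0
g(3) = mex{0} = 1
g(4) = mex{0} = 1
g(5) = mex{0} = 1
g(6) = mex{0,1} = 2
g(7) = mex{0,1} = 2
g(8) = mex{0,1} = 2
g(9) = mex{0,1,2} = 3
So g(9) = 3.
Grundy values for stack B (subtraction set {3, 5, 7}):
k:     0  1  2  3  4  5  6  7  8  9 10 11 12 13
g(k):  0  0  0  1  1  1  2  2  2  3  0  0  0  1
So g(13) = 1.
For stack C, compute g(0), g(1), … with moves {1, 4}:
g(0) = mex{} = 0
g(1) = mex{0} = 1
g(2) = mex{1} = 0
g(3) = mex{0} = 1
g(4) = mex{0,1} = 2
g(5) = mex{1,2} = 0
g(6) = mex{0} = 1
g(7) = mex{1} = 0
g(8) = mex{0,2} = 1
g(9) = mex{0,1} = 2
g(10) = mex{1,2} = 0
g(11) = mex{0} = 1
So g(11) = 1.
Grundy values for stack D (subtraction set {1, 3, 5, 6}):
g(0) = mex{} = 0
g(1) = mex{0} = 1
g(2) = mex{1} = 0
g(3) = mex{0} = 1
g(4) = mex{1} = 0
g(5) = mex{0} = 1
g(6) = mex{0,1} = 2
g(7) = mex{0,1,2} = 3
So g(7) = 3.
By the Sprague-Grundy theorem, the Grundy value of a sum of independent games is the XOR of the component values.
Combined value = 3 ⊕ 1 ⊕ 1 ⊕ 3 = 0.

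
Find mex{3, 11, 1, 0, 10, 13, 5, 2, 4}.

6

The values 0, 1, 2, 3, 4, 5 are all present; 6 is the first non-negative integer missing from the set.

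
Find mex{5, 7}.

0

0 is not in the set, so the mex is 0.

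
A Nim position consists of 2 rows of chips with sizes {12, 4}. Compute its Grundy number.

In binary:
  1100  (12)
  0100  (4)
  ----
  1000  (8)

8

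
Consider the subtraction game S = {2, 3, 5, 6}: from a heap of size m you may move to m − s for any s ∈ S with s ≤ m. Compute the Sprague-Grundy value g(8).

Build the Grundy sequence with g(k) = mex{g(k−s) : s ∈ {2, 3, 5, 6}, s ≤ k}:
k:     0  1  2  3  4  5  6  7  8
g(k):  0  0  1  1  2  2  3  3  0
So g(8) = 0.

0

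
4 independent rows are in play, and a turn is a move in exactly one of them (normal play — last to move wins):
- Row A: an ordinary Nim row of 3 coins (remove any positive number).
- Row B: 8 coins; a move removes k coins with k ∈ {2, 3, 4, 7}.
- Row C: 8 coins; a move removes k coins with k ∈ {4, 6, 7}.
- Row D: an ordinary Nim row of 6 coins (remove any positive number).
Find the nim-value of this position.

Row A is a plain Nim row of size 3, so its Grundy value is 3.
Grundy values for row B (subtraction set {2, 3, 4, 7}):
g(0) = mex{} = 0
g(1) = mex{} = 0
g(2) = mex{0} = 1
g(3) = mex{0} = 1
g(4) = mex{0,1} = 2
g(5) = mex{0,1} = 2
g(6) = mex{1,2} = 0
g(7) = mex{0,1,2} = 3
g(8) = mex{0,2} = 1
So g(8) = 1.
For row C, compute g(0), g(1), … with moves {4, 6, 7}:
g(0) = mex{} = 0
g(1) = mex{} = 0
g(2) = mex{} = 0
g(3) = mex{} = 0
g(4) = mex{0} = 1
g(5) = mex{0} = 1
g(6) = mex{0} = 1
g(7) = mex{0} = 1
g(8) = mex{0,1} = 2
So g(8) = 2.
Row D is a plain Nim row of size 6, so its Grundy value is 6.
By the Sprague-Grundy theorem, the Grundy value of a sum of independent games is the XOR of the component values.
Combined value = 3 XOR 1 XOR 2 XOR 6 = 6.

6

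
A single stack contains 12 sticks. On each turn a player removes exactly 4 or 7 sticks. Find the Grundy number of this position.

0

Grundy values for subtraction set {4, 7}:
k:     0  1  2  3  4  5  6  7  8  9 10 11 12
g(k):  0  0  0  0  1  1  1  1  2  2  2  0  0
So g(12) = 0.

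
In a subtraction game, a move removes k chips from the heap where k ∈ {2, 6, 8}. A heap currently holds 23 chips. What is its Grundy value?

2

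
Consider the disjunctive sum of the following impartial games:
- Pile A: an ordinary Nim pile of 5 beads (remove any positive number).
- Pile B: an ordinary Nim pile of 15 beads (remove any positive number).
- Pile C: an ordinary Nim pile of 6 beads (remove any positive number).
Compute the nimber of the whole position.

12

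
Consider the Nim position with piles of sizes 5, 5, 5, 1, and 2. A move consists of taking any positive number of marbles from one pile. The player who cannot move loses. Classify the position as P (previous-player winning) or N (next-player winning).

N-position

Compute the nim-sum pairwise:
5 XOR 5 = 0
0 XOR 5 = 5
5 XOR 1 = 4
4 XOR 2 = 6
The nim-sum is 6 ≠ 0, so this is an N-position: the player to move can win.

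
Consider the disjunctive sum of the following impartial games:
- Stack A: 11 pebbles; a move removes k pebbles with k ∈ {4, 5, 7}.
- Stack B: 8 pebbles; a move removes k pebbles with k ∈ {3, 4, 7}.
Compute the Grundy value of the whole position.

2

For stack A, compute g(0), g(1), … with moves {4, 5, 7}:
k:     0  1  2  3  4  5  6  7  8  9 10 11
g(k):  0  0  0  0  1  1  1  1  2  2  2  0
So g(11) = 0.
Grundy values for stack B (subtraction set {3, 4, 7}):
g(0) = mex{} = 0
g(1) = mex{} = 0
g(2) = mex{} = 0
g(3) = mex{0} = 1
g(4) = mex{0} = 1
g(5) = mex{0} = 1
g(6) = mex{0,1} = 2
g(7) = mex{0,1} = 2
g(8) = mex{0,1} = 2
So g(8) = 2.
The value of a disjunctive sum is the nim-sum of the parts.
Combined value = 0 XOR 2 = 2.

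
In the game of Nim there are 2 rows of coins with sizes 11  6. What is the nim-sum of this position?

13

In binary:
  1011  (11)
  0110  (6)
  ----
  1101  (13)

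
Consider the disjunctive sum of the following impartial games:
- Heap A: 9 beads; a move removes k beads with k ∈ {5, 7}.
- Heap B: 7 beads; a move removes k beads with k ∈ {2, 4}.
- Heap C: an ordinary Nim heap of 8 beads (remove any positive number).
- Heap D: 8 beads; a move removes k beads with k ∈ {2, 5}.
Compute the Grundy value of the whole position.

Build the Grundy sequence for heap A with g(k) = mex{g(k−s) : s ∈ {5, 7}, s ≤ k}:
k:     0  1  2  3  4  5  6  7  8  9
g(k):  0  0  0  0  0  1  1  1  1  1
So g(9) = 1.
Grundy values for heap B (subtraction set {2, 4}):
g(0) = mex{} = 0
g(1) = mex{} = 0
g(2) = mex{0} = 1
g(3) = mex{0} = 1
g(4) = mex{0,1} = 2
g(5) = mex{0,1} = 2
g(6) = mex{1,2} = 0
g(7) = mex{1,2} = 0
So g(7) = 0.
Heap C is a plain Nim heap of size 8, so its Grundy value is 8.
Build the Grundy sequence for heap D with g(k) = mex{g(k−s) : s ∈ {2, 5}, s ≤ k}:
k:     0  1  2  3  4  5  6  7  8
g(k):  0  0  1  1  0  2  1  0  0
So g(8) = 0.
By the Sprague-Grundy theorem, the Grundy value of a sum of independent games is the XOR of the component values.
Combined value = 1 ⊕ 0 ⊕ 8 ⊕ 0 = 9.

9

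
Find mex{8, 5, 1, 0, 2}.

3

The values 0, 1, 2 are all present; 3 is the first non-negative integer missing from the set.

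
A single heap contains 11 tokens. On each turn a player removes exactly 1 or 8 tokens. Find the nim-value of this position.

Build the Grundy sequence with g(k) = mex{g(k−s) : s ∈ {1, 8}, s ≤ k}:
k:     0  1  2  3  4  5  6  7  8  9 10 11
g(k):  0  1  0  1  0  1  0  1  2  0  1  0
So g(11) = 0.

0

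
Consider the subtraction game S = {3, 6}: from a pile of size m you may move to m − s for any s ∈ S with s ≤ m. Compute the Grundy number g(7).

Grundy values for subtraction set {3, 6}:
g(0) = mex{} = 0
g(1) = mex{} = 0
g(2) = mex{} = 0
g(3) = mex{0} = 1
g(4) = mex{0} = 1
g(5) = mex{0} = 1
g(6) = mex{0,1} = 2
g(7) = mex{0,1} = 2
So g(7) = 2.

2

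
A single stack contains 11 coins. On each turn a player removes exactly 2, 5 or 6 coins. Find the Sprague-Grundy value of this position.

0

Grundy values for subtraction set {2, 5, 6}:
k:     0  1  2  3  4  5  6  7  8  9 10 11
g(k):  0  0  1  1  0  2  1  3  0  2  1  0
So g(11) = 0.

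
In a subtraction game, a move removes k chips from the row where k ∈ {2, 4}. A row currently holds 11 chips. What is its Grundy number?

2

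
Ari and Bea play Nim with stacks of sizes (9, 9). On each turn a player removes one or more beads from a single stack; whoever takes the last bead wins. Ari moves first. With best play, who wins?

Nim-sum: 9 ^ 9 = 0.
The nim-sum is 0, so this is a P-position: the player to move is in a losing position under optimal play; Ari is about to move from it and so loses — Bea wins.

Bea wins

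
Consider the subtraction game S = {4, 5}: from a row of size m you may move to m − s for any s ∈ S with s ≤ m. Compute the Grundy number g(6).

Compute g(0), g(1), … for moves {4, 5}:
g(0) = mex{} = 0
g(1) = mex{} = 0
g(2) = mex{} = 0
g(3) = mex{} = 0
g(4) = mex{0} = 1
g(5) = mex{0} = 1
g(6) = mex{0} = 1
So g(6) = 1.

1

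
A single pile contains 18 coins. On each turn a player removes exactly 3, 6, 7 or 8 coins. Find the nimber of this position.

2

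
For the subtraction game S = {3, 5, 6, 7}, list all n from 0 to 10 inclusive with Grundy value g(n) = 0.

Compute g(0), g(1), … for moves {3, 5, 6, 7}:
g(0) = mex{} = 0
g(1) = mex{} = 0
g(2) = mex{} = 0
g(3) = mex{0} = 1
g(4) = mex{0} = 1
g(5) = mex{0} = 1
g(6) = mex{0,1} = 2
g(7) = mex{0,1} = 2
g(8) = mex{0,1} = 2
g(9) = mex{0,1,2} = 3
g(10) = mex{1,2} = 0
The P-positions (g = 0) in 0..10 are 0, 1, 2, 10.

0, 1, 2, 10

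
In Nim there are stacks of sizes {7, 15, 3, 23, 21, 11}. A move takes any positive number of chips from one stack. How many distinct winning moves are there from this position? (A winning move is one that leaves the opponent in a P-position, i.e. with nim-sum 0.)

5

Nim-sum: 7 ^ 15 ^ 3 ^ 23 ^ 21 ^ 11 = 2.
The overall nim-sum is X = 2. A stack of size p has a winning move iff p XOR X < p (reduce it to p XOR X).
  7: 7 XOR 2 = 5 < 7 — winning move (to 5).
  15: 15 XOR 2 = 13 < 15 — winning move (to 13).
  3: 3 XOR 2 = 1 < 3 — winning move (to 1).
  23: 23 XOR 2 = 21 < 23 — winning move (to 21).
  21: 21 XOR 2 = 23 ≥ 21 — no move.
  11: 11 XOR 2 = 9 < 11 — winning move (to 9).
That gives 5 winning moves.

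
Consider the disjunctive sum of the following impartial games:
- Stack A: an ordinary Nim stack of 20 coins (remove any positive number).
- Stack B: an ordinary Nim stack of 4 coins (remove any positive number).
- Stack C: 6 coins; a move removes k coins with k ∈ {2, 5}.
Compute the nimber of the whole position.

Stack A is a plain Nim stack of size 20, so its Grundy value is 20.
Stack B is a plain Nim stack of size 4, so its Grundy value is 4.
Build the Grundy sequence for stack C with g(k) = mex{g(k−s) : s ∈ {2, 5}, s ≤ k}:
g(0) = mex{} = 0
g(1) = mex{} = 0
g(2) = mex{0} = 1
g(3) = mex{0} = 1
g(4) = mex{1} = 0
g(5) = mex{0,1} = 2
g(6) = mex{0} = 1
So g(6) = 1.
The value of a disjunctive sum is the nim-sum of the parts.
Combined value = 20 XOR 4 XOR 1 = 17.

17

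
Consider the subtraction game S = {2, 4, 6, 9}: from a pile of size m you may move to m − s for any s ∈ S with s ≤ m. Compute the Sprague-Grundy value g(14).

Build the Grundy sequence with g(k) = mex{g(k−s) : s ∈ {2, 4, 6, 9}, s ≤ k}:
g(0) = mex{} = 0
g(1) = mex{} = 0
g(2) = mex{0} = 1
g(3) = mex{0} = 1
g(4) = mex{0,1} = 2
g(5) = mex{0,1} = 2
g(6) = mex{0,1,2} = 3
g(7) = mex{0,1,2} = 3
g(8) = mex{1,2,3} = 0
g(9) = mex{0,1,2,3} = 4
g(10) = mex{0,2,3} = 1
g(11) = mex{1,2,3,4} = 0
g(12) = mex{0,1,3} = 2
g(13) = mex{0,2,3,4} = 1
g(14) = mex{0,1,2} = 3
So g(14) = 3.

3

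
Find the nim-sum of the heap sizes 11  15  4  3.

Nim-sum: 11 ⊕ 15 ⊕ 4 ⊕ 3 = 3.

3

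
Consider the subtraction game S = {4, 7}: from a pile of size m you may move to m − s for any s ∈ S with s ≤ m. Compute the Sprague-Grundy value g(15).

Compute g(0), g(1), … for moves {4, 7}:
k:     0  1  2  3  4  5  6  7  8  9 10 11 12 13 14 15
g(k):  0  0  0  0  1  1  1  1  2  2  2  0  0  0  0  1
So g(15) = 1.

1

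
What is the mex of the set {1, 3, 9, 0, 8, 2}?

4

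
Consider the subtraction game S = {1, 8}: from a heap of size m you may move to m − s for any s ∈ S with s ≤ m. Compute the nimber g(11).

0

Build the Grundy sequence with g(k) = mex{g(k−s) : s ∈ {1, 8}, s ≤ k}:
g(0) = mex{} = 0
g(1) = mex{0} = 1
g(2) = mex{1} = 0
g(3) = mex{0} = 1
g(4) = mex{1} = 0
g(5) = mex{0} = 1
g(6) = mex{1} = 0
g(7) = mex{0} = 1
g(8) = mex{0,1} = 2
g(9) = mex{1,2} = 0
g(10) = mex{0} = 1
g(11) = mex{1} = 0
So g(11) = 0.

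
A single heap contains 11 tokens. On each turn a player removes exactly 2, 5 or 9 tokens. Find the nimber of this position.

Grundy values for subtraction set {2, 5, 9}:
g(0) = mex{} = 0
g(1) = mex{} = 0
g(2) = mex{0} = 1
g(3) = mex{0} = 1
g(4) = mex{1} = 0
g(5) = mex{0,1} = 2
g(6) = mex{0} = 1
g(7) = mex{1,2} = 0
g(8) = mex{1} = 0
g(9) = mex{0} = 1
g(10) = mex{0,2} = 1
g(11) = mex{1} = 0
So g(11) = 0.

0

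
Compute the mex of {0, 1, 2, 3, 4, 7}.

The values 0, 1, 2, 3, 4 are all present; 5 is the first non-negative integer missing from the set.

5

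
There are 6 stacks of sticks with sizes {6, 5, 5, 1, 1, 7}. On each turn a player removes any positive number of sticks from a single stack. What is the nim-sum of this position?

Nim-sum: 6 XOR 5 XOR 5 XOR 1 XOR 1 XOR 7 = 1.

1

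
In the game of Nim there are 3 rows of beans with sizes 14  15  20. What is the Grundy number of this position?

21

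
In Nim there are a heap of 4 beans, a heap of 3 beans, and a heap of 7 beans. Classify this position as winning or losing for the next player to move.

Losing position

Nim-sum: 4 XOR 3 XOR 7 = 0.
The nim-sum is 0, so this is a P-position: the player to move is in a losing position under optimal play.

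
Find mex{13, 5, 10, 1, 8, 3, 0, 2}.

The values 0, 1, 2, 3 are all present; 4 is the first non-negative integer missing from the set.

4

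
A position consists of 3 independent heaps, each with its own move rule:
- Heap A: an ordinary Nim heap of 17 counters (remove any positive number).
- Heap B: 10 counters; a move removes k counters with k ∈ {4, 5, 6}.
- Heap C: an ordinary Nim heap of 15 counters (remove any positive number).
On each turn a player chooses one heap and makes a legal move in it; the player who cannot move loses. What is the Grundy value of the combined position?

Heap A is a plain Nim heap of size 17, so its Grundy value is 17.
For heap B, compute g(0), g(1), … with moves {4, 5, 6}:
k:     0  1  2  3  4  5  6  7  8  9 10
g(k):  0  0  0  0  1  1  1  1  2  2  0
So g(10) = 0.
Heap C is a plain Nim heap of size 15, so its Grundy value is 15.
The value of a disjunctive sum is the nim-sum of the parts.
Combined value = 17 XOR 0 XOR 15 = 30.

30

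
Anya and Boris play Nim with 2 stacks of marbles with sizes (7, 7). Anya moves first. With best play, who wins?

Boris wins

Nim-sum: 7 ⊕ 7 = 0.
The nim-sum is 0, so this is a P-position: the player to move is in a losing position under optimal play; Anya is about to move from it and so loses — Boris wins.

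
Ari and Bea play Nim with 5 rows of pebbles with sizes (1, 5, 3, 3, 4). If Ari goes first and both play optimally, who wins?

In binary:
  001  (1)
  101  (5)
  011  (3)
  011  (3)
  100  (4)
  ---
  000  (0)
The nim-sum is 0, so this is a P-position: the player to move is in a losing position under optimal play; Ari is about to move from it and so loses — Bea wins.

Bea wins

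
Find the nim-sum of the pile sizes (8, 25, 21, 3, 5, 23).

21

Compute the nim-sum pairwise:
8 ^ 25 = 17
17 ^ 21 = 4
4 ^ 3 = 7
7 ^ 5 = 2
2 ^ 23 = 21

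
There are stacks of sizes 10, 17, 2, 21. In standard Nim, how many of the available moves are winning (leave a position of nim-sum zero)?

In binary:
  01010  (10)
  10001  (17)
  00010  (2)
  10101  (21)
  -----
  01100  (12)
The overall nim-sum is X = 12. A stack of size p has a winning move iff p XOR X < p (reduce it to p XOR X).
  10: 10 XOR 12 = 6 < 10 — winning move (to 6).
  17: 17 XOR 12 = 29 ≥ 17 — no move.
  2: 2 XOR 12 = 14 ≥ 2 — no move.
  21: 21 XOR 12 = 25 ≥ 21 — no move.
That gives 1 winning move.

1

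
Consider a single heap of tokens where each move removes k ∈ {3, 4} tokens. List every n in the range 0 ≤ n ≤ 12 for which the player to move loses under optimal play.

0, 1, 2, 7, 8, 9

Grundy values for subtraction set {3, 4}:
g(0) = mex{} = 0
g(1) = mex{} = 0
g(2) = mex{} = 0
g(3) = mex{0} = 1
g(4) = mex{0} = 1
g(5) = mex{0} = 1
g(6) = mex{0,1} = 2
g(7) = mex{1} = 0
g(8) = mex{1} = 0
g(9) = mex{1,2} = 0
g(10) = mex{0,2} = 1
g(11) = mex{0} = 1
g(12) = mex{0} = 1
The P-positions (g = 0) in 0..12 are 0, 1, 2, 7, 8, 9.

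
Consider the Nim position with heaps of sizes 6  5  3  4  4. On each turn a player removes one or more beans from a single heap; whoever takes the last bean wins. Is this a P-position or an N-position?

In binary:
  110  (6)
  101  (5)
  011  (3)
  100  (4)
  100  (4)
  ---
  000  (0)
The nim-sum is 0, so this is a P-position: the player to move is in a losing position under optimal play.

P-position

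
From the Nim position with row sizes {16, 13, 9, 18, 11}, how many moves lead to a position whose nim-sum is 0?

3

In binary:
  10000  (16)
  01101  (13)
  01001  (9)
  10010  (18)
  01011  (11)
  -----
  01101  (13)
The overall nim-sum is X = 13. A row of size p has a winning move iff p XOR X < p (reduce it to p XOR X).
  16: 16 XOR 13 = 29 ≥ 16 — no move.
  13: 13 XOR 13 = 0 < 13 — winning move (to 0).
  9: 9 XOR 13 = 4 < 9 — winning move (to 4).
  18: 18 XOR 13 = 31 ≥ 18 — no move.
  11: 11 XOR 13 = 6 < 11 — winning move (to 6).
That gives 3 winning moves.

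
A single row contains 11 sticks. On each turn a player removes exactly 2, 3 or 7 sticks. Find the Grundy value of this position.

0

Compute g(0), g(1), … for moves {2, 3, 7}:
k:     0  1  2  3  4  5  6  7  8  9 10 11
g(k):  0  0  1  1  2  0  0  1  1  2  0  0
So g(11) = 0.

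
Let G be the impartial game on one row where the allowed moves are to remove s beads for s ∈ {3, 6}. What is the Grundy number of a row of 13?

Grundy values for subtraction set {3, 6}:
k:     0  1  2  3  4  5  6  7  8  9 10 11 12 13
g(k):  0  0  0  1  1  1  2  2  2  0  0  0  1  1
So g(13) = 1.

1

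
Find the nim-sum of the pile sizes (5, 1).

Nim-sum: 5 ⊕ 1 = 4.

4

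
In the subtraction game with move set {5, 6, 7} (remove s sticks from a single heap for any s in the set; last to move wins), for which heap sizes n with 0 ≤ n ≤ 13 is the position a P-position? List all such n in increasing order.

Build the Grundy sequence with g(k) = mex{g(k−s) : s ∈ {5, 6, 7}, s ≤ k}:
k:     0  1  2  3  4  5  6  7  8  9 10 11 12 13
g(k):  0  0  0  0  0  1  1  1  1  1  2  2  0  0
The P-positions (g = 0) in 0..13 are 0, 1, 2, 3, 4, 12, 13.

0, 1, 2, 3, 4, 12, 13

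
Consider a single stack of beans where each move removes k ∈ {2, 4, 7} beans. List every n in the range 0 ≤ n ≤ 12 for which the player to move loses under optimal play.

0, 1, 6, 9, 12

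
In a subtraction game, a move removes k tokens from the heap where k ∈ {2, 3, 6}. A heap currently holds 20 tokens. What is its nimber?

1

Grundy values for subtraction set {2, 3, 6}:
k:     0  1  2  3  4  5  6  7  8  9 10 11 12 13 14 15 16 17 18 19 20
g(k):  0  0  1  1  2  0  3  1  2  0  0  1  1  2  0  3  1  2  0  0  1
So g(20) = 1.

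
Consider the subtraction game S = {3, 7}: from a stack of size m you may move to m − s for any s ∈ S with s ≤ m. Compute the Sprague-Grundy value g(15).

1

Grundy values for subtraction set {3, 7}:
k:     0  1  2  3  4  5  6  7  8  9 10 11 12 13 14 15
g(k):  0  0  0  1  1  1  0  2  2  1  0  0  0  1  1  1
So g(15) = 1.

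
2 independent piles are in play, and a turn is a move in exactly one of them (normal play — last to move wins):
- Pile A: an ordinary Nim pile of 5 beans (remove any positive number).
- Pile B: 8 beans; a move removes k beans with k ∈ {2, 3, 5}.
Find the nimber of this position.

5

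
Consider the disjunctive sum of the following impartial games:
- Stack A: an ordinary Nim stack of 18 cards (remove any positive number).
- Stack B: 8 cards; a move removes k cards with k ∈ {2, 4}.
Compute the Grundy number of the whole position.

Stack A is a plain Nim stack of size 18, so its Grundy value is 18.
Grundy values for stack B (subtraction set {2, 4}):
k:     0  1  2  3  4  5  6  7  8
g(k):  0  0  1  1  2  2  0  0  1
So g(8) = 1.
The value of a disjunctive sum is the nim-sum of the parts.
Combined value = 18 XOR 1 = 19.

19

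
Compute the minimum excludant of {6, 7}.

0

0 is not in the set, so the mex is 0.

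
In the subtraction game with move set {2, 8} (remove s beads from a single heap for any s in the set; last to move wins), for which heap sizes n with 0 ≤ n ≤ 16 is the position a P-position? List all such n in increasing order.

Build the Grundy sequence with g(k) = mex{g(k−s) : s ∈ {2, 8}, s ≤ k}:
k:     0  1  2  3  4  5  6  7  8  9 10 11 12 13 14 15 16
g(k):  0  0  1  1  0  0  1  1  2  2  0  0  1  1  0  0  1
The P-positions (g = 0) in 0..16 are 0, 1, 4, 5, 10, 11, 14, 15.

0, 1, 4, 5, 10, 11, 14, 15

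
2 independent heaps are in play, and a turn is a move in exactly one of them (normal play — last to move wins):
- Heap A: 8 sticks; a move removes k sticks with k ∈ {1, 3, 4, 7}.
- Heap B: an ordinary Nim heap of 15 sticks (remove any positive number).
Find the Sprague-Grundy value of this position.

15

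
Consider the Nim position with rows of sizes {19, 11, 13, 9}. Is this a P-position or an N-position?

N-position

In binary:
  10011  (19)
  01011  (11)
  01101  (13)
  01001  (9)
  -----
  11100  (28)
The nim-sum is 28 ≠ 0, so this is an N-position: the player to move can win.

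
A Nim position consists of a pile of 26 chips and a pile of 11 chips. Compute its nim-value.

Compute the nim-sum pairwise:
26 ⊕ 11 = 17

17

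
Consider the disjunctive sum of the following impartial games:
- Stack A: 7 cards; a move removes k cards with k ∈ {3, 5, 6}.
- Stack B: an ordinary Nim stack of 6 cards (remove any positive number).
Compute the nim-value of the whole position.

4

For stack A, compute g(0), g(1), … with moves {3, 5, 6}:
k:     0  1  2  3  4  5  6  7
g(k):  0  0  0  1  1  1  2  2
So g(7) = 2.
Stack B is a plain Nim stack of size 6, so its Grundy value is 6.
The value of a disjunctive sum is the nim-sum of the parts.
Combined value = 2 ⊕ 6 = 4.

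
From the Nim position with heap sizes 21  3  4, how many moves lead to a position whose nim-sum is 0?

1

Nim-sum: 21 ⊕ 3 ⊕ 4 = 18.
The overall nim-sum is X = 18. A heap of size p has a winning move iff p XOR X < p (reduce it to p XOR X).
  21: 21 XOR 18 = 7 < 21 — winning move (to 7).
  3: 3 XOR 18 = 17 ≥ 3 — no move.
  4: 4 XOR 18 = 22 ≥ 4 — no move.
That gives 1 winning move.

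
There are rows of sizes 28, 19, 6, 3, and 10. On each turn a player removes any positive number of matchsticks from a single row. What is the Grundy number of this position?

0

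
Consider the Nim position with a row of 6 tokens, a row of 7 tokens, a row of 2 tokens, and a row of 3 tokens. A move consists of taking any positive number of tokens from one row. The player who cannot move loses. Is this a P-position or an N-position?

Compute the nim-sum pairwise:
6 XOR 7 = 1
1 XOR 2 = 3
3 XOR 3 = 0
The nim-sum is 0, so this is a P-position: the player to move is in a losing position under optimal play.

P-position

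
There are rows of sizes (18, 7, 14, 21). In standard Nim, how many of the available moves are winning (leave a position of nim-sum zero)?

Nim-sum: 18 XOR 7 XOR 14 XOR 21 = 14.
The overall nim-sum is X = 14. A row of size p has a winning move iff p XOR X < p (reduce it to p XOR X).
  18: 18 XOR 14 = 28 ≥ 18 — no move.
  7: 7 XOR 14 = 9 ≥ 7 — no move.
  14: 14 XOR 14 = 0 < 14 — winning move (to 0).
  21: 21 XOR 14 = 27 ≥ 21 — no move.
That gives 1 winning move.

1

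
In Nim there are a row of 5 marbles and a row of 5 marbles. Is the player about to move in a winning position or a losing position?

Losing position

Compute the nim-sum pairwise:
5 ⊕ 5 = 0
The nim-sum is 0, so this is a P-position: the player to move is in a losing position under optimal play.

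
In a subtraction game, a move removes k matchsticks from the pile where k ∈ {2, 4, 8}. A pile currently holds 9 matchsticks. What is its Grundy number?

1

Compute g(0), g(1), … for moves {2, 4, 8}:
g(0) = mex{} = 0
g(1) = mex{} = 0
g(2) = mex{0} = 1
g(3) = mex{0} = 1
g(4) = mex{0,1} = 2
g(5) = mex{0,1} = 2
g(6) = mex{1,2} = 0
g(7) = mex{1,2} = 0
g(8) = mex{0,2} = 1
g(9) = mex{0,2} = 1
So g(9) = 1.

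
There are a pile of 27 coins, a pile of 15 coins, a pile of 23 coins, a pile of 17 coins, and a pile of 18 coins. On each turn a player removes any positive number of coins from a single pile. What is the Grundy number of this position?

Compute the nim-sum pairwise:
27 ^ 15 = 20
20 ^ 23 = 3
3 ^ 17 = 18
18 ^ 18 = 0

0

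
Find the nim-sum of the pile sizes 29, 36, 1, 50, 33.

Write each in binary and XOR column by column:
  011101  (29)
  100100  (36)
  000001  (1)
  110010  (50)
  100001  (33)
  ------
  101011  (43)

43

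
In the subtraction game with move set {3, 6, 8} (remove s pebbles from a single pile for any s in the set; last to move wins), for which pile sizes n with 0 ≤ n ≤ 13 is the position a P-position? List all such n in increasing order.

Grundy values for subtraction set {3, 6, 8}:
g(0) = mex{} = 0
g(1) = mex{} = 0
g(2) = mex{} = 0
g(3) = mex{0} = 1
g(4) = mex{0} = 1
g(5) = mex{0} = 1
g(6) = mex{0,1} = 2
g(7) = mex{0,1} = 2
g(8) = mex{0,1} = 2
g(9) = mex{0,1,2} = 3
g(10) = mex{0,1,2} = 3
g(11) = mex{1,2} = 0
g(12) = mex{1,2,3} = 0
g(13) = mex{1,2,3} = 0
The P-positions (g = 0) in 0..13 are 0, 1, 2, 11, 12, 13.

0, 1, 2, 11, 12, 13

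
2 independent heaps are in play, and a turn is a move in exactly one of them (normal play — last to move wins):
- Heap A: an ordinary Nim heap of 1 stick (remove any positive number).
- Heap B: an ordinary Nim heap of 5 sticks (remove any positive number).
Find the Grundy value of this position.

4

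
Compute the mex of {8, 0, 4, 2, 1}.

The values 0, 1, 2 are all present; 3 is the first non-negative integer missing from the set.

3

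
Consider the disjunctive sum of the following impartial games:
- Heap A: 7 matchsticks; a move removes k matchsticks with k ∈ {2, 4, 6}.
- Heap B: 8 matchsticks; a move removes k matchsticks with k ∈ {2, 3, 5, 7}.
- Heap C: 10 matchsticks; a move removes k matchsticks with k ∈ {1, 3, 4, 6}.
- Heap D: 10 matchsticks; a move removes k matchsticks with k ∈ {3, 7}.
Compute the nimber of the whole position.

6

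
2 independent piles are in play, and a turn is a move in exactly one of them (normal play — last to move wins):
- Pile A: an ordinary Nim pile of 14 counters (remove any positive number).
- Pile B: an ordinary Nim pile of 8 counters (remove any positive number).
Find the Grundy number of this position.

6

Pile A is a plain Nim pile of size 14, so its Grundy value is 14.
Pile B is a plain Nim pile of size 8, so its Grundy value is 8.
The value of a disjunctive sum is the nim-sum of the parts.
Combined value = 14 ⊕ 8 = 6.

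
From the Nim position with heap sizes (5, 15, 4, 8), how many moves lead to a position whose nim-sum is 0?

Nim-sum: 5 XOR 15 XOR 4 XOR 8 = 6.
The overall nim-sum is X = 6. A heap of size p has a winning move iff p XOR X < p (reduce it to p XOR X).
  5: 5 XOR 6 = 3 < 5 — winning move (to 3).
  15: 15 XOR 6 = 9 < 15 — winning move (to 9).
  4: 4 XOR 6 = 2 < 4 — winning move (to 2).
  8: 8 XOR 6 = 14 ≥ 8 — no move.
That gives 3 winning moves.

3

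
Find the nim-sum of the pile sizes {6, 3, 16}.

Compute the nim-sum pairwise:
6 ⊕ 3 = 5
5 ⊕ 16 = 21

21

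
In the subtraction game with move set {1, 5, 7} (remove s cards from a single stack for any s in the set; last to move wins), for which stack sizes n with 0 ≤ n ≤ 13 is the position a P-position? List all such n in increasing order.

0, 2, 4, 6, 8, 10, 12

Build the Grundy sequence with g(k) = mex{g(k−s) : s ∈ {1, 5, 7}, s ≤ k}:
k:     0  1  2  3  4  5  6  7  8  9 10 11 12 13
g(k):  0  1  0  1  0  1  0  1  0  1  0  1  0  1
The P-positions (g = 0) in 0..13 are 0, 2, 4, 6, 8, 10, 12.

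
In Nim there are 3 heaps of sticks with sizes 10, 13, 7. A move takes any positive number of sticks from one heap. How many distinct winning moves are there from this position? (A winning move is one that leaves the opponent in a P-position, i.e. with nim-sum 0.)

0

Nim-sum: 10 XOR 13 XOR 7 = 0.
The nim-sum is already 0, so every move leaves a nonzero nim-sum — there are no winning moves.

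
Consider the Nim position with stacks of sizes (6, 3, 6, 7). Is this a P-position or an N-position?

In binary:
  110  (6)
  011  (3)
  110  (6)
  111  (7)
  ---
  100  (4)
The nim-sum is 4 ≠ 0, so this is an N-position: the player to move can win.

N-position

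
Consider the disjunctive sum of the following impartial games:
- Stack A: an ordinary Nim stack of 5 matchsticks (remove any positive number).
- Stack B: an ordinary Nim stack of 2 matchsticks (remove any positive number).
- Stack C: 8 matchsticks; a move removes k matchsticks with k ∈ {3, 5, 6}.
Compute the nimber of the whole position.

5

Stack A is a plain Nim stack of size 5, so its Grundy value is 5.
Stack B is a plain Nim stack of size 2, so its Grundy value is 2.
Grundy values for stack C (subtraction set {3, 5, 6}):
k:     0  1  2  3  4  5  6  7  8
g(k):  0  0  0  1  1  1  2  2  2
So g(8) = 2.
By the Sprague-Grundy theorem, the Grundy value of a sum of independent games is the XOR of the component values.
Combined value = 5 XOR 2 XOR 2 = 5.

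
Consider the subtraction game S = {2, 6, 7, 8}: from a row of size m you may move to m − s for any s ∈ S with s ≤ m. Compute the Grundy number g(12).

Build the Grundy sequence with g(k) = mex{g(k−s) : s ∈ {2, 6, 7, 8}, s ≤ k}:
g(0) = mex{} = 0
g(1) = mex{} = 0
g(2) = mex{0} = 1
g(3) = mex{0} = 1
g(4) = mex{1} = 0
g(5) = mex{1} = 0
g(6) = mex{0} = 1
g(7) = mex{0} = 1
g(8) = mex{0,1} = 2
g(9) = mex{0,1} = 2
g(10) = mex{0,1,2} = 3
g(11) = mex{0,1,2} = 3
g(12) = mex{0,1,3} = 2
So g(12) = 2.

2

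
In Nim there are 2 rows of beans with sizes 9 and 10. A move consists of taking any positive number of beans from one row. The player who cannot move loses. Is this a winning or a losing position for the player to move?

Compute the nim-sum pairwise:
9 ^ 10 = 3
The nim-sum is 3 ≠ 0, so this is an N-position: the player to move can win.

Winning position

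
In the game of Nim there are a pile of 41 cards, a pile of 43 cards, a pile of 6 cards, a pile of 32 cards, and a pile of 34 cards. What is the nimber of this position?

6

Bitwise XOR of the heap sizes:
  101001  (41)
  101011  (43)
  000110  (6)
  100000  (32)
  100010  (34)
  ------
  000110  (6)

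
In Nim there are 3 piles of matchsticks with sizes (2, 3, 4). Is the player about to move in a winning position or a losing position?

Nim-sum: 2 XOR 3 XOR 4 = 5.
The nim-sum is 5 ≠ 0, so this is an N-position: the player to move can win.

Winning position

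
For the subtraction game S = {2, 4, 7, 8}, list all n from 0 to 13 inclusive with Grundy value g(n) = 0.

0, 1, 6, 11, 12

Compute g(0), g(1), … for moves {2, 4, 7, 8}:
g(0) = mex{} = 0
g(1) = mex{} = 0
g(2) = mex{0} = 1
g(3) = mex{0} = 1
g(4) = mex{0,1} = 2
g(5) = mex{0,1} = 2
g(6) = mex{1,2} = 0
g(7) = mex{0,1,2} = 3
g(8) = mex{0,2} = 1
g(9) = mex{0,1,2,3} = 4
g(10) = mex{0,1} = 2
g(11) = mex{1,2,3,4} = 0
g(12) = mex{1,2} = 0
g(13) = mex{0,2,4} = 1
The P-positions (g = 0) in 0..13 are 0, 1, 6, 11, 12.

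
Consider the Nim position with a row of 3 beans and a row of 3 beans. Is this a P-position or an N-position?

Nim-sum: 3 ⊕ 3 = 0.
The nim-sum is 0, so this is a P-position: the player to move is in a losing position under optimal play.

P-position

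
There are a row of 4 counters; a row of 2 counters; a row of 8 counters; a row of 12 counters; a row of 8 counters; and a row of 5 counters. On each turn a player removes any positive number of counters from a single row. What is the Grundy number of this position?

In binary:
  0100  (4)
  0010  (2)
  1000  (8)
  1100  (12)
  1000  (8)
  0101  (5)
  ----
  1111  (15)

15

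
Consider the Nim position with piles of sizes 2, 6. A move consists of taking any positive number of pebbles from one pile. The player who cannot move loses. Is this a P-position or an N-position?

N-position

Nim-sum: 2 ⊕ 6 = 4.
The nim-sum is 4 ≠ 0, so this is an N-position: the player to move can win.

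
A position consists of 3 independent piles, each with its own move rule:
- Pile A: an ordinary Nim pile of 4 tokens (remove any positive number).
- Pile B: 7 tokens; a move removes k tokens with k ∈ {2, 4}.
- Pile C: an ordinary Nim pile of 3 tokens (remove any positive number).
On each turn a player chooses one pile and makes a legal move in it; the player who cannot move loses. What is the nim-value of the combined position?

Pile A is a plain Nim pile of size 4, so its Grundy value is 4.
Build the Grundy sequence for pile B with g(k) = mex{g(k−s) : s ∈ {2, 4}, s ≤ k}:
g(0) = mex{} = 0
g(1) = mex{} = 0
g(2) = mex{0} = 1
g(3) = mex{0} = 1
g(4) = mex{0,1} = 2
g(5) = mex{0,1} = 2
g(6) = mex{1,2} = 0
g(7) = mex{1,2} = 0
So g(7) = 0.
Pile C is a plain Nim pile of size 3, so its Grundy value is 3.
The value of a disjunctive sum is the nim-sum of the parts.
Combined value = 4 XOR 0 XOR 3 = 7.

7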